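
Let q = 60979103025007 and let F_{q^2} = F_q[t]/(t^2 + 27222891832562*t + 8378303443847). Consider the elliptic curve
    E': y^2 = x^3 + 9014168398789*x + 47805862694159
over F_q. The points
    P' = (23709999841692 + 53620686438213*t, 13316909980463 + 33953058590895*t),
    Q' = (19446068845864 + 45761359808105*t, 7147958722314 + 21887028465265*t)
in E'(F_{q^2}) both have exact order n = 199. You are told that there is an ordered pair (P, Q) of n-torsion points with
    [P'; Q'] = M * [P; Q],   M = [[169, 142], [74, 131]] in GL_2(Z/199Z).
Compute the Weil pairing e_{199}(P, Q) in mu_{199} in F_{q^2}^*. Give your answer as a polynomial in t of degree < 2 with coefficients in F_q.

10378428012305 + 24855610369981*t

e_{199} is bilinear + alternating on E[199], so e_{199}(169*P + 142*Q, 74*P + 131*Q) = e_{199}(P,Q)^(169*131-142*74).
169*131 - 142*74 = 11631; reduced mod 199: det = 89, inverse 161.
Miller loop for e_{199} over F_{60979103025007^2}: bits of 199 = 11000111; 7 double steps + 4 add steps, l/v at each.
So e_{199}(P',Q') = 56990170363145 + 56013580548225*t.
Finally e_{199}(P,Q) = 10378428012305 + 24855610369981*t.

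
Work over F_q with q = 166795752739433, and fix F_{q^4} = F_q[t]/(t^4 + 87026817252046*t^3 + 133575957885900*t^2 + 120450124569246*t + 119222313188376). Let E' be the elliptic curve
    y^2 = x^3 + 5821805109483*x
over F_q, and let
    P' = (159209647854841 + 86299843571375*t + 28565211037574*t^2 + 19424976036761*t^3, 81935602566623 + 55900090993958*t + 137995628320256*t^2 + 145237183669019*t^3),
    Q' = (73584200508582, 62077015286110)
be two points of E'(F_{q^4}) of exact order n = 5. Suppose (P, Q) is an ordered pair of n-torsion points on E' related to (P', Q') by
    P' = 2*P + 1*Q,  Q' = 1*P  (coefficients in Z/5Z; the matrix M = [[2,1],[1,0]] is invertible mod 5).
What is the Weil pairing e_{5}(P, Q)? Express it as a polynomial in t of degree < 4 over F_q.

Under M = [[2,1],[1,0]] in GL_2(Z/5), e_{5}(P',Q') = e_{5}(P,Q)^(2*0-1*1 mod 5).
det M = 2*0 - 1*1 = -1 = 4 (mod 5); 4^{-1} = 4 (mod 5).
n = 5 = (101)_2 (3 bits, wt 2); accumulate f_{5,P'}(Q'+S)/f_{5,P'}(S) along the 2-step ladder.
Miller gives e_{5}(P',Q') = 85913481033084 + 33550199372134*t + 75521826276218*t^2 + 89020668743981*t^3 in F_{166795752739433^4}.
Hence e(P,Q) = 28705157017503 + 136156832535431*t + 113523029545385*t^2 + 29307524831008*t^3 in F_{166795752739433^4}^*.

28705157017503 + 136156832535431*t + 113523029545385*t^2 + 29307524831008*t^3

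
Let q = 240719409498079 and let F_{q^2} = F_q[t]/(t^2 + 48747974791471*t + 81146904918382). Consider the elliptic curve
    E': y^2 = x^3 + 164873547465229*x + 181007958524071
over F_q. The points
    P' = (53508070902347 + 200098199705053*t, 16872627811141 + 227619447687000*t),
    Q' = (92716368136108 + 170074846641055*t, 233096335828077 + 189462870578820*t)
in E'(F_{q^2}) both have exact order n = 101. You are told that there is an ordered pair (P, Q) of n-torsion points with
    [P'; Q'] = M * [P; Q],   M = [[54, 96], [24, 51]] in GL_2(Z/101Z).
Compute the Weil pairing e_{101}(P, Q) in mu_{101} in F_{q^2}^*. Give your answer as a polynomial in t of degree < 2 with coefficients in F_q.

146437303101656 + 16193327921609*t

Since e_{101}(P,P)=e_{101}(Q,Q)=1 and e_{101}(Q,P)=e_{101}(P,Q)^{-1}, expanding e_{101}(54*P + 96*Q,24*P + 51*Q) leaves e(P,Q)^det(M).
So e_{101}(P,Q) = e_{101}(P',Q')^{11}, since 46*11 = 1 mod 101.
Miller loop for e_{101} over F_{240719409498079^2}: bits of 101 = 1100101; 6 double steps + 3 add steps, l/v at each.
f_P(D_Q)/f_Q(D_P) = 23365853780383 + 74014519817188*t.
Finally e_{101}(P,Q) = 146437303101656 + 16193327921609*t.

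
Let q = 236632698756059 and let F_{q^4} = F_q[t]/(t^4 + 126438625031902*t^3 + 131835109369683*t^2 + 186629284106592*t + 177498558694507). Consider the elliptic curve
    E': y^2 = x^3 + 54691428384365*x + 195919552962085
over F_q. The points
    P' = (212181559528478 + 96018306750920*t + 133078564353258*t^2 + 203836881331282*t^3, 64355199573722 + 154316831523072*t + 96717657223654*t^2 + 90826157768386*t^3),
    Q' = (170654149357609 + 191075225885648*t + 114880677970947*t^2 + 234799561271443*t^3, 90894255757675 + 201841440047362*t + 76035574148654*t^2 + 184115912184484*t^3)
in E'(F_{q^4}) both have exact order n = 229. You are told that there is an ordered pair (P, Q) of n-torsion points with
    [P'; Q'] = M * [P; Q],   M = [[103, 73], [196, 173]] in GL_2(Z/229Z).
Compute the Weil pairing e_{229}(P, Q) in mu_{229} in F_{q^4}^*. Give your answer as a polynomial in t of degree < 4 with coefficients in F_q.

1877446436197 + 21336121357410*t + 141089243083676*t^2 + 94567306334439*t^3

e_{229}(aP+bQ,cP+dQ) = e_{229}(P,Q)^(ad-bc); with (a,b,c,d)=(103,73,196,173) this gives the det-229 law.
Hence e(P,Q) = e(P',Q')^{226} where 226 = 76^{-1} mod 229.
n = 229 = (11100101)_2 (8 bits, wt 5); accumulate f_{229,P'}(Q'+S)/f_{229,P'}(S) along the 7-step ladder.
f_P(D_Q)/f_Q(D_P) = 76966985673746 + 17943437091419*t + 92158837430350*t^2 + 195591689320207*t^3.
e_{229}(P,Q) = (76966985673746 + 17943437091419*t + 92158837430350*t^2 + 195591689320207*t^3)^{226} = 1877446436197 + 21336121357410*t + 141089243083676*t^2 + 94567306334439*t^3.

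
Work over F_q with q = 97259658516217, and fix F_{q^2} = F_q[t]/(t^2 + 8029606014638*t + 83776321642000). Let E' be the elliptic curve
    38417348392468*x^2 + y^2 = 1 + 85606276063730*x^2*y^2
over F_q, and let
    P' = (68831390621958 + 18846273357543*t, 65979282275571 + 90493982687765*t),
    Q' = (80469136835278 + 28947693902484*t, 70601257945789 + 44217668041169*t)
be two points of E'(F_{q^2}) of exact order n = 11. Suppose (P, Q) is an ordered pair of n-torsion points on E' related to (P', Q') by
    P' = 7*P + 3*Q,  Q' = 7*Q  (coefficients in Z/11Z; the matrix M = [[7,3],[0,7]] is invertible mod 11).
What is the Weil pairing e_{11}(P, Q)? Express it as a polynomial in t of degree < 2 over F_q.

The 11-Weil pairing on E[11] over F_{97259658516217} is alternating-bilinear: e_{11}(P',Q') = e_{11}(P,Q)^det(M).
7*7 - 3*0 = 49; reduced mod 11: det = 5, inverse 9.
Edwards a_E,d_E -> Montgomery A=38736341834184,B=34286270220349 -> Weierstrass 45549230998404,54919364310538 via alpha=20670604076033,beta=36832597340293.
4-bit Miller (1011) on E'/F_{97259658516217} with a'=45549230998404, b'=54919364310538: accumulate tangent/chord ratios at Q'+S and P'+S'.
e_{11}(P',Q') = 31506417587213 + 8389356074567*t.
Raise to 9: e(P,Q) = 40976814263744 + 77726025225447*t in mu_{11}.

40976814263744 + 77726025225447*t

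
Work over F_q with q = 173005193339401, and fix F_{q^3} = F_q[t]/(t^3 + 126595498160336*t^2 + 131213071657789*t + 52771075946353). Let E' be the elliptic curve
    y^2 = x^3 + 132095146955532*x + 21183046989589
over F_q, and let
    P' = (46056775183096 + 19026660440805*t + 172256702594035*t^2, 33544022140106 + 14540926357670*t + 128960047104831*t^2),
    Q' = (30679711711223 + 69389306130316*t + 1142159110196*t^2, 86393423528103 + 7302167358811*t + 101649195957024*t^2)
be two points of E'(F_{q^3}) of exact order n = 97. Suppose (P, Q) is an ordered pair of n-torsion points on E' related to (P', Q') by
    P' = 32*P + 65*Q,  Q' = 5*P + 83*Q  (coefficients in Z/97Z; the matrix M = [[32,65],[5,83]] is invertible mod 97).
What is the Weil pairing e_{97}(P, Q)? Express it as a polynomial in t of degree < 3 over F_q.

707369853274 + 24405426255688*t + 104705682088654*t^2

Alternating bilinearity on E[97] (values in mu_{97} in F_{173005193339401^3}) gives e(P',Q') = e(P,Q)^det(M).
32*83 - 65*5 = 2331; reduced mod 97: det = 3, inverse 65.
n = 97 = (1100001)_2 (7 bits, wt 3); accumulate f_{97,P'}(Q'+S)/f_{97,P'}(S) along the 6-step ladder.
So e_{97}(P',Q') = 111187010587713 + 52660959787922*t + 110235568006339*t^2.
e_{97}(P,Q) = (111187010587713 + 52660959787922*t + 110235568006339*t^2)^{65} = 707369853274 + 24405426255688*t + 104705682088654*t^2.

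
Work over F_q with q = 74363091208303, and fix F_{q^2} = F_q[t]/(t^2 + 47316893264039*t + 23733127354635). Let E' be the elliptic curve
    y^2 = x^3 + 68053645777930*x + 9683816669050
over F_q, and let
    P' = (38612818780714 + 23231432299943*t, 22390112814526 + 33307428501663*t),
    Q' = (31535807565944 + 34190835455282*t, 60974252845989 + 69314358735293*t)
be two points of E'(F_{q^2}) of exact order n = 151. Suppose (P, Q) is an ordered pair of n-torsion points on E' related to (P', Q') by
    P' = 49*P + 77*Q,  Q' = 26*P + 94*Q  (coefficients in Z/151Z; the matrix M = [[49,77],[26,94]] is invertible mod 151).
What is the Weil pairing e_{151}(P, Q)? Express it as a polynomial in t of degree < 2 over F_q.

Alternating bilinearity on E[151] (values in mu_{151} in F_{74363091208303^2}) gives e(P',Q') = e(P,Q)^det(M).
49*94 - 77*26 = 2604; reduced mod 151: det = 37, inverse 49.
Run Miller on y^2=x^3+68053645777930*x+9683816669050 over F_{74363091208303}: ladder 10010111 (8 bits); e = f_P(D_Q)/f_Q(D_P).
So e_{151}(P',Q') = 72526736073300 + 46810493423693*t.
Raise to 49: e(P,Q) = 29461838863507 + 54974170760561*t in mu_{151}.

29461838863507 + 54974170760561*t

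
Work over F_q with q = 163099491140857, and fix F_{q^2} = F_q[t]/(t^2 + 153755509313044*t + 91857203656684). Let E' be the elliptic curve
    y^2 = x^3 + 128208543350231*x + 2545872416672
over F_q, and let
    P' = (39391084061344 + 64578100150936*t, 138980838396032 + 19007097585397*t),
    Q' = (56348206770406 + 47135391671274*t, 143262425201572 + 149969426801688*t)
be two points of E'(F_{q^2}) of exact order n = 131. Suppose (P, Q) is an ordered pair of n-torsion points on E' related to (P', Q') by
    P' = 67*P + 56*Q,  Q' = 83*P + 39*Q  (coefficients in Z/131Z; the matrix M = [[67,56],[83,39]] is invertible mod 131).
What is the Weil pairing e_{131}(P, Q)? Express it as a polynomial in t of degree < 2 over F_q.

144822369997231 + 122465388125837*t

The 131-Weil pairing on E[131] over F_{163099491140857} is alternating-bilinear: e_{131}(P',Q') = e_{131}(P,Q)^det(M).
So e_{131}(P,Q) = e_{131}(P',Q')^{58}, since 61*58 = 1 mod 131.
Build f_{131,P'} and f_{131,Q'} via the 8-bit ladder of 131=10000011_2; evaluate at shifted divisors; quotient in F_{163099491140857^2}.
Result: e(P',Q') = 81193210909480 + 161046335661881*t.
Raise to 58: e(P,Q) = 144822369997231 + 122465388125837*t in mu_{131}.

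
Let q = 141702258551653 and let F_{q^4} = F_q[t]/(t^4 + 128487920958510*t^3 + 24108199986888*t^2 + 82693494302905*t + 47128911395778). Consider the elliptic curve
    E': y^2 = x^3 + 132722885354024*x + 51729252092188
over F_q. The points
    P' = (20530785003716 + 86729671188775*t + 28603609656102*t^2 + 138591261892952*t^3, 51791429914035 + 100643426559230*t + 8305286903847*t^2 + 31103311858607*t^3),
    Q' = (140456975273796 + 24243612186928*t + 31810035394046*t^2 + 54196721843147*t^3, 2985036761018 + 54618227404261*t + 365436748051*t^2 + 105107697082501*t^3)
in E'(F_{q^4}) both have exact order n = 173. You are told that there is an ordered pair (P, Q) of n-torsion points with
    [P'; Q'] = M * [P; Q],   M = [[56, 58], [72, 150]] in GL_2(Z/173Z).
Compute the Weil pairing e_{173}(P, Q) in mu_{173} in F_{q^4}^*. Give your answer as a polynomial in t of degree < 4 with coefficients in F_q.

32241866684285 + 56841730545161*t + 20862445672286*t^2 + 67953307971366*t^3

e_{173} is bilinear + alternating on E[173], so e_{173}(56*P + 58*Q, 72*P + 150*Q) = e_{173}(P,Q)^(56*150-58*72).
Hence e(P,Q) = e(P',Q')^{161} where 161 = 72^{-1} mod 173.
Run Miller on y^2=x^3+132722885354024*x+51729252092188 over F_{141702258551653}: ladder 10101101 (8 bits); e = f_P(D_Q)/f_Q(D_P).
Result: e(P',Q') = 55910677975334 + 35439944313219*t + 9935776085322*t^2 + 126213501020266*t^3.
(55910677975334 + 35439944313219*t + 9935776085322*t^2 + 126213501020266*t^3)^{161} mod (141702258551653,f) = 32241866684285 + 56841730545161*t + 20862445672286*t^2 + 67953307971366*t^3.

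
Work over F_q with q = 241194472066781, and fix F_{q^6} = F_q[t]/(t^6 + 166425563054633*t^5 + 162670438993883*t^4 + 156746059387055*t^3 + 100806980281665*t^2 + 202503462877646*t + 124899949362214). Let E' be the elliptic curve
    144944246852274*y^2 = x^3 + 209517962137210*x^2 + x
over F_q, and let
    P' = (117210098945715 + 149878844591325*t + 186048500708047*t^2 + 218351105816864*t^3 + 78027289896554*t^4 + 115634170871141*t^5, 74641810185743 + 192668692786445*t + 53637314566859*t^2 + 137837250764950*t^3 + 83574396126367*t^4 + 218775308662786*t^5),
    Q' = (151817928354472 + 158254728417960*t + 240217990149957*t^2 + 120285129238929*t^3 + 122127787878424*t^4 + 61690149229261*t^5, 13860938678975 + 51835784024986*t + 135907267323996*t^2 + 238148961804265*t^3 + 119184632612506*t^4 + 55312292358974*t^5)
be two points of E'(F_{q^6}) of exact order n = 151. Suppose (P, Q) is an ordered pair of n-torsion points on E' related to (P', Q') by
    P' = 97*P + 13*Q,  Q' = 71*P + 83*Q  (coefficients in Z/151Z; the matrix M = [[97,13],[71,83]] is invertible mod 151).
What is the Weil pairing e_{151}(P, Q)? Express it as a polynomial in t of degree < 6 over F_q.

17784458239418 + 163204736453877*t + 221897024541728*t^2 + 51496808843763*t^3 + 175169701381935*t^4 + 30197000856361*t^5

e_{151} is bilinear + alternating on E[151], so e_{151}(97*P + 13*Q, 71*P + 83*Q) = e_{151}(P,Q)^(97*83-13*71).
Inverting 31 mod 151: 39. Thus e_{151}(P,Q) = e(P',Q')^{39}.
Set x_W=93990069313963*u+123761156277104, y_W=93990069313963*v; then E': y_W^2=x_W^3+97355313082335*x_W+113634211473187.
Build f_{151,P'} and f_{151,Q'} via the 8-bit ladder of 151=10010111_2; evaluate at shifted divisors; quotient in F_{241194472066781^6}.
f_P(D_Q)/f_Q(D_P) = 163305425183597 + 122992295835768*t + 121627689384683*t^2 + 81506563071808*t^3 + 163854403872299*t^4 + 195091354301934*t^5.
e_{151}(P,Q) = (163305425183597 + 122992295835768*t + 121627689384683*t^2 + 81506563071808*t^3 + 163854403872299*t^4 + 195091354301934*t^5)^{39} = 17784458239418 + 163204736453877*t + 221897024541728*t^2 + 51496808843763*t^3 + 175169701381935*t^4 + 30197000856361*t^5.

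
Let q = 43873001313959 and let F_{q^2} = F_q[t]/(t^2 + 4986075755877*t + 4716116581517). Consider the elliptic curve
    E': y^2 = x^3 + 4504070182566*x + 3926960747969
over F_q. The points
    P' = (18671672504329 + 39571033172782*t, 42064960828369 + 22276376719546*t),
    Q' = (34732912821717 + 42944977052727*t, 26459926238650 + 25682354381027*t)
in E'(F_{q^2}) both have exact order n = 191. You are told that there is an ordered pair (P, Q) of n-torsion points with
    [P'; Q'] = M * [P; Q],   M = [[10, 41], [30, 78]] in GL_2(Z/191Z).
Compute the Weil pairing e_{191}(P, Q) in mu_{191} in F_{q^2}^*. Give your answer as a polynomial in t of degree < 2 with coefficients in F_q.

e_{191} is bilinear + alternating on E[191], so e_{191}(10*P + 41*Q, 30*P + 78*Q) = e_{191}(P,Q)^(10*78-41*30).
det(M) mod 191 = 123; its inverse in (Z/191)^* is 132 (check: 123*132 mod 191 = 1).
Miller loop for e_{191} over F_{43873001313959^2}: bits of 191 = 10111111; 7 double steps + 6 add steps, l/v at each.
f_P(D_Q)/f_Q(D_P) = 9616148778068 + 14799713637693*t.
Hence e(P,Q) = 6890454862350 + 37311122932504*t in F_{43873001313959^2}^*.

6890454862350 + 37311122932504*t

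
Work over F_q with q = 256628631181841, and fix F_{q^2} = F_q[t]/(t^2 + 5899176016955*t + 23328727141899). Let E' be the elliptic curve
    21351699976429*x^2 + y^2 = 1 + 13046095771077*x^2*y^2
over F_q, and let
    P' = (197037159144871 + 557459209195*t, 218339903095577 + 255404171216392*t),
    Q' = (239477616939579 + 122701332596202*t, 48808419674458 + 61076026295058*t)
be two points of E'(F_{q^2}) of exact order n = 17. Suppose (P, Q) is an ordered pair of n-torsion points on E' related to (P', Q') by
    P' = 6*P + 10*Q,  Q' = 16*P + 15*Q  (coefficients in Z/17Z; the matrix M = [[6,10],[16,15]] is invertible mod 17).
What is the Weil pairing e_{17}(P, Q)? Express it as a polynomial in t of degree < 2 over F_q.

The 17-Weil pairing on E[17] over F_{256628631181841} is alternating-bilinear: e_{17}(P',Q') = e_{17}(P,Q)^det(M).
Inverting 15 mod 17: 8. Thus e_{17}(P,Q) = e(P',Q')^{8}.
Map (x,y)_Ed via u=(1+y)/(1-y), v=(1+y)/((1-y)x) to Montgomery A=110418130699798,B=200802103107906; then to (a',b')=(26325346412173,0).
Run Miller on y^2=x^3+26325346412173*x over F_{256628631181841}: ladder 10001 (5 bits); e = f_P(D_Q)/f_Q(D_P).
f_P(D_Q)/f_Q(D_P) = 83712172337537 + 217374674544792*t.
e_{17}(P,Q) = (83712172337537 + 217374674544792*t)^{8} = 160067879496860 + 237849420112718*t.

160067879496860 + 237849420112718*t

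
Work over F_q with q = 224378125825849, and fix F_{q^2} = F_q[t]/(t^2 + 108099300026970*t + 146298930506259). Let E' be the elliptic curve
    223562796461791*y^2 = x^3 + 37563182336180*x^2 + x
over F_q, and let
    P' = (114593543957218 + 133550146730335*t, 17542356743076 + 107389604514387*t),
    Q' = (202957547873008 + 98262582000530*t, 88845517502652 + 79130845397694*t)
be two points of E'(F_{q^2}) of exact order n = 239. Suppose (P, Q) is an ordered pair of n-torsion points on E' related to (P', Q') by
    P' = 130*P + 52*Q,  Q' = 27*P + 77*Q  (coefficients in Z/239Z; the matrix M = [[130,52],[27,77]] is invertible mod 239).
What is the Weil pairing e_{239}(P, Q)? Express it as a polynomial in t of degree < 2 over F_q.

e_{239}(aP+bQ,cP+dQ) = e_{239}(P,Q)^(ad-bc); with (a,b,c,d)=(130,52,27,77) this gives the det-239 law.
Hence e(P,Q) = e(P',Q')^{120} where 120 = 2^{-1} mod 239.
(x,y)|->(86514859012131x+115575920512553,86514859012131y) sends E' to y^2=x^3+100077726047832*x+59074960622496.
n = 239 = (11101111)_2 (8 bits, wt 7); accumulate f_{239,P'}(Q'+S)/f_{239,P'}(S) along the 7-step ladder.
e_{239}(P',Q') = 36292873884577 + 221589826762247*t.
(36292873884577 + 221589826762247*t)^{120} mod (224378125825849,f) = 27570740055207 + 89972425586002*t.

27570740055207 + 89972425586002*t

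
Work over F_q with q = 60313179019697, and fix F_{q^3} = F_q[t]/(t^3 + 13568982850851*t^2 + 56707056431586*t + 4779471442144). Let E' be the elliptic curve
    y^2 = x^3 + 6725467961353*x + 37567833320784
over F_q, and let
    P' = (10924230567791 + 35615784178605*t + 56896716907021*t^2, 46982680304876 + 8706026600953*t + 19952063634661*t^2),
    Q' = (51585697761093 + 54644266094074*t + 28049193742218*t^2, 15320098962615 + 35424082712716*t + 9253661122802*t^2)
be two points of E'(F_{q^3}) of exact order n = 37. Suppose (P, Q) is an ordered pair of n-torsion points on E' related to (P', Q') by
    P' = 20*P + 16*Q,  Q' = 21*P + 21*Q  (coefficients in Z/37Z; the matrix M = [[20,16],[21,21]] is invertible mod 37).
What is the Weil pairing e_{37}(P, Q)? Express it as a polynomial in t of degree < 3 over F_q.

Under M = [[20,16],[21,21]] in GL_2(Z/37), e_{37}(P',Q') = e_{37}(P,Q)^(20*21-16*21 mod 37).
det M = 20*21 - 16*21 = 84 = 10 (mod 37); 10^{-1} = 26 (mod 37).
6-bit Miller (100101) on E'/F_{60313179019697} with a'=6725467961353, b'=37567833320784: accumulate tangent/chord ratios at Q'+S and P'+S'.
Result: e(P',Q') = 31045510684613 + 45156595492010*t + 24499340083946*t^2.
Thus e_{37}(P,Q) = 18532003101859 + 986166878295*t + 50306988720558*t^2.

18532003101859 + 986166878295*t + 50306988720558*t^2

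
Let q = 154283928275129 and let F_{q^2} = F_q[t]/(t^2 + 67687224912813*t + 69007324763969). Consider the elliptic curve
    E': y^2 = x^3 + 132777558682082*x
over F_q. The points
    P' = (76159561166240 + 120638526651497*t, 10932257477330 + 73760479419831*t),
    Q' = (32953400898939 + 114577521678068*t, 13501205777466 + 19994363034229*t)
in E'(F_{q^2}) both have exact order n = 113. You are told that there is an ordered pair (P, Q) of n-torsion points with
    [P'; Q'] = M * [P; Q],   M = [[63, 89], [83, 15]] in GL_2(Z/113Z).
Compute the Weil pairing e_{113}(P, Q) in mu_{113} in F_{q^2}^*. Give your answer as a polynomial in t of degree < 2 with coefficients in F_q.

e_{113}(aP+bQ,cP+dQ) = e_{113}(P,Q)^(ad-bc); with (a,b,c,d)=(63,89,83,15) this gives the det-113 law.
det M = 63*15 - 89*83 = -6442 = 112 (mod 113); 112^{-1} = 112 (mod 113).
Double-and-add over 1110001: 7-1 doublings, 4-1 additions; each step l_{T,T}/v_{2T} or l_{T,P'}/v at Q'+S for random S.
So e_{113}(P',Q') = 88034163996945 + 51225677672283*t.
Thus e_{113}(P,Q) = 53840303718179 + 103058250602846*t.

53840303718179 + 103058250602846*t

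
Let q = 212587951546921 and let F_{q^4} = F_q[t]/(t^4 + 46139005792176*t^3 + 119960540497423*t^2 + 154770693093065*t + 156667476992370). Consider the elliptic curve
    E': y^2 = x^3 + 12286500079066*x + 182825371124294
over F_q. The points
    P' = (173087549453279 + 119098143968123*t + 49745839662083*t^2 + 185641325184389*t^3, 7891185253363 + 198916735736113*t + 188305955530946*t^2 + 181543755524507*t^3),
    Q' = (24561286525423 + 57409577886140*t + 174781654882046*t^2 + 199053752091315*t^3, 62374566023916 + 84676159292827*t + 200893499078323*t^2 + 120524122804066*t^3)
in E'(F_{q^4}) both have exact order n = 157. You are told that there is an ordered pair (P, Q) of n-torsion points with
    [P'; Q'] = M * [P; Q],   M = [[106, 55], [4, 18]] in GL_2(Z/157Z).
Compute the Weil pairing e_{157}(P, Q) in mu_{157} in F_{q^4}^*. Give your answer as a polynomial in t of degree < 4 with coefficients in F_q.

Alternating bilinearity on E[157] (values in mu_{157} in F_{212587951546921^4}) gives e(P',Q') = e(P,Q)^det(M).
So e_{157}(P,Q) = e_{157}(P',Q')^{4}, since 118*4 = 1 mod 157.
Miller loop for e_{157} over F_{212587951546921^4}: bits of 157 = 10011101; 7 double steps + 4 add steps, l/v at each.
Result: e(P',Q') = 186374538591636 + 28208477496104*t + 183110499832945*t^2 + 170301919178323*t^3.
e_{157}(P,Q) = (186374538591636 + 28208477496104*t + 183110499832945*t^2 + 170301919178323*t^3)^{4} = 72048465428445 + 209119107734376*t + 185540541196731*t^2 + 159254451426175*t^3.

72048465428445 + 209119107734376*t + 185540541196731*t^2 + 159254451426175*t^3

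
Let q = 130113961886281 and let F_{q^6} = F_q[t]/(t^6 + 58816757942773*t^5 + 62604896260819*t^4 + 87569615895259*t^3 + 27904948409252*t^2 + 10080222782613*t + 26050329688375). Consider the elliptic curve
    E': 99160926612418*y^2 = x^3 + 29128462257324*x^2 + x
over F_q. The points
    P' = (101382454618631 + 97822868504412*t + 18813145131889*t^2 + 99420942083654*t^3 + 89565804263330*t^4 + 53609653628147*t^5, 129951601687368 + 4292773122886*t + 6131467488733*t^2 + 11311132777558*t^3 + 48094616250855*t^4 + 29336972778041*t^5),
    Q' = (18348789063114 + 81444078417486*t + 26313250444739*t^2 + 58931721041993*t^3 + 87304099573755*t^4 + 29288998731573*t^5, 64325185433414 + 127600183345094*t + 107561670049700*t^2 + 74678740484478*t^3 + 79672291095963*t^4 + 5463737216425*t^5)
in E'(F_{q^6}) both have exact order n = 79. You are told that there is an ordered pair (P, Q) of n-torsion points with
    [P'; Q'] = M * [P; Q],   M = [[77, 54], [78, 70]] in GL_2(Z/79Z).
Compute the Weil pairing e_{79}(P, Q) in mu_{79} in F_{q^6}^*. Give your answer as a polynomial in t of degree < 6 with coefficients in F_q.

Since e_{79}(P,P)=e_{79}(Q,Q)=1 and e_{79}(Q,P)=e_{79}(P,Q)^{-1}, expanding e_{79}(77*P + 54*Q,78*P + 70*Q) leaves e(P,Q)^det(M).
Hence e(P,Q) = e(P',Q')^{45} where 45 = 72^{-1} mod 79.
Montgomery->Weierstrass: x_W = 49062907361308*x+54474302691880, y_W=49062907361308*y on F_{130113961886281}; lands on y^2=x^3+40810721199245*x+31023063823857.
Run Miller on y^2=x^3+40810721199245*x+31023063823857 over F_{130113961886281}: ladder 1001111 (7 bits); e = f_P(D_Q)/f_Q(D_P).
So e_{79}(P',Q') = 26827488981067 + 92095348666781*t + 33420386028861*t^2 + 16851249655549*t^3 + 15138469158148*t^4 + 65190970518050*t^5.
Finally e_{79}(P,Q) = 90324906895462 + 71826118129554*t + 34835977365312*t^2 + 47899945250326*t^3 + 91014124731066*t^4 + 24868271223297*t^5.

90324906895462 + 71826118129554*t + 34835977365312*t^2 + 47899945250326*t^3 + 91014124731066*t^4 + 24868271223297*t^5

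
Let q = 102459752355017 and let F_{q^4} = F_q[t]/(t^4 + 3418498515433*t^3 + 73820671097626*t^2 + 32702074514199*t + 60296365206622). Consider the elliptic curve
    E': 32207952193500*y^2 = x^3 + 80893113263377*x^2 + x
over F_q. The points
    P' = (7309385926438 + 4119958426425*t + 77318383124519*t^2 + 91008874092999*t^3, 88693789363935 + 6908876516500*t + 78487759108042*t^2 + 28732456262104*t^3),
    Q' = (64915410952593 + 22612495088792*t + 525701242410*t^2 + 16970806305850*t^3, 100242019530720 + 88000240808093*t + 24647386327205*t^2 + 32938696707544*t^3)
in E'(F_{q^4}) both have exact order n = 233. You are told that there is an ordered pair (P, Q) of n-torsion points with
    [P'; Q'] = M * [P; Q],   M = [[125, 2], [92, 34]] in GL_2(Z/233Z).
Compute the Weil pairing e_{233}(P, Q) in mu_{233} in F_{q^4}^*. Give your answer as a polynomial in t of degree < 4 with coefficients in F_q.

38612606876057 + 35252874427459*t + 54074856748488*t^2 + 97831554289450*t^3

Since e_{233}(P,P)=e_{233}(Q,Q)=1 and e_{233}(Q,P)=e_{233}(P,Q)^{-1}, expanding e_{233}(125*P + 2*Q,92*P + 34*Q) leaves e(P,Q)^det(M).
So e_{233}(P,Q) = e_{233}(P',Q')^{162}, since 105*162 = 1 mod 233.
Set x_W=25698914094322*u+8495025695161, y_W=25698914094322*v; then E': y_W^2=x_W^3+44424492026120*x_W+82324831372054.
Miller loop for e_{233} over F_{102459752355017^4}: bits of 233 = 11101001; 7 double steps + 4 add steps, l/v at each.
e_{233}(P',Q') = 33885953710945 + 83147358070342*t + 92961485746236*t^2 + 50528375783836*t^3.
Raise to 162: e(P,Q) = 38612606876057 + 35252874427459*t + 54074856748488*t^2 + 97831554289450*t^3 in mu_{233}.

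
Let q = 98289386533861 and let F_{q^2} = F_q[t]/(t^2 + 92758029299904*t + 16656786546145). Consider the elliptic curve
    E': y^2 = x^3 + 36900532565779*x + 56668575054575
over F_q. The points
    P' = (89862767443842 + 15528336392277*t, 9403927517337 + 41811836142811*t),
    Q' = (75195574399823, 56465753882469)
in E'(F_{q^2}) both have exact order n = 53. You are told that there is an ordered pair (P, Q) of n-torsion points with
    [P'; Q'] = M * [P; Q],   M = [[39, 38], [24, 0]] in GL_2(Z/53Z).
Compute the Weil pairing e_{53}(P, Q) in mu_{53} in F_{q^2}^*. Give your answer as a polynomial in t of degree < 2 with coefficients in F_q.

The 53-Weil pairing on E[53] over F_{98289386533861} is alternating-bilinear: e_{53}(P',Q') = e_{53}(P,Q)^det(M).
Hence e(P,Q) = e(P',Q')^{24} where 24 = 42^{-1} mod 53.
Build f_{53,P'} and f_{53,Q'} via the 6-bit ladder of 53=110101_2; evaluate at shifted divisors; quotient in F_{98289386533861^2}.
So e_{53}(P',Q') = 3661994065726 + 91046764124134*t.
Finally e_{53}(P,Q) = 58811827895987 + 60253046191018*t.

58811827895987 + 60253046191018*t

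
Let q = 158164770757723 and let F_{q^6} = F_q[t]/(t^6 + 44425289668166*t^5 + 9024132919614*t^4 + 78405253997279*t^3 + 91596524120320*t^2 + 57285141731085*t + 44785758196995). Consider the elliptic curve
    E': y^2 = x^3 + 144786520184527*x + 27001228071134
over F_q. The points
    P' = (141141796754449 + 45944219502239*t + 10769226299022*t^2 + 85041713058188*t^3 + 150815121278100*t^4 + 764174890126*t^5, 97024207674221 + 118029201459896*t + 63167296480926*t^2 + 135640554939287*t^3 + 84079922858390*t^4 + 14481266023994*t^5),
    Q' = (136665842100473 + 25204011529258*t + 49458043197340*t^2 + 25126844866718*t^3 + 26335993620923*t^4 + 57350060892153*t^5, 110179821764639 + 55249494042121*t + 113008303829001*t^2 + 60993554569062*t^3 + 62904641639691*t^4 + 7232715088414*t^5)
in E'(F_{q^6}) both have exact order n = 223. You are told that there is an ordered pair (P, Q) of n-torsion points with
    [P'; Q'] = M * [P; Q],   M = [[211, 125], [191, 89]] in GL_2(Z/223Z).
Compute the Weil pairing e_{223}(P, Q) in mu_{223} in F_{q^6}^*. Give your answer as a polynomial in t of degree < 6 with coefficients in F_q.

60452975806740 + 155259391275479*t + 45551962303103*t^2 + 32754582745096*t^3 + 54897809885082*t^4 + 153989347195537*t^5

The 223-Weil pairing on E[223] over F_{158164770757723} is alternating-bilinear: e_{223}(P',Q') = e_{223}(P,Q)^det(M).
211*89 - 125*191 = -5096; reduced mod 223: det = 33, inverse 196.
Run Miller on y^2=x^3+144786520184527*x+27001228071134 over F_{158164770757723}: ladder 11011111 (8 bits); e = f_P(D_Q)/f_Q(D_P).
The quotient is 70278716513273 + 71395182959620*t + 122550700348788*t^2 + 56896030182350*t^3 + 43918814983847*t^4 + 15547581730723*t^5.
(70278716513273 + 71395182959620*t + 122550700348788*t^2 + 56896030182350*t^3 + 43918814983847*t^4 + 15547581730723*t^5)^{196} mod (158164770757723,f) = 60452975806740 + 155259391275479*t + 45551962303103*t^2 + 32754582745096*t^3 + 54897809885082*t^4 + 153989347195537*t^5.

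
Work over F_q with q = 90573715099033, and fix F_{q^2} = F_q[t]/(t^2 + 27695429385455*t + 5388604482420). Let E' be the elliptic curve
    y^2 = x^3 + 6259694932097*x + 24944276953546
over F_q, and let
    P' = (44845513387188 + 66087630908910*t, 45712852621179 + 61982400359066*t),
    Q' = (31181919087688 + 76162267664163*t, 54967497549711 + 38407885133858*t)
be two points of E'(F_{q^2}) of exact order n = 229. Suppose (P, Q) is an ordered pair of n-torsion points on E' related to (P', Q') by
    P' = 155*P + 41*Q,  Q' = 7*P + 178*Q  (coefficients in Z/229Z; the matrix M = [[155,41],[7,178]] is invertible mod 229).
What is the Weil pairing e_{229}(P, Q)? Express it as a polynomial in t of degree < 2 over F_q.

30331423275239 + 69012653784792*t

e_{229} is bilinear + alternating on E[229], so e_{229}(155*P + 41*Q, 7*P + 178*Q) = e_{229}(P,Q)^(155*178-41*7).
Inverting 52 mod 229: 207. Thus e_{229}(P,Q) = e(P',Q')^{207}.
Run Miller on y^2=x^3+6259694932097*x+24944276953546 over F_{90573715099033}: ladder 11100101 (8 bits); e = f_P(D_Q)/f_Q(D_P).
e_{229}(P',Q') = 34941175093487 + 30451390146442*t.
Finally e_{229}(P,Q) = 30331423275239 + 69012653784792*t.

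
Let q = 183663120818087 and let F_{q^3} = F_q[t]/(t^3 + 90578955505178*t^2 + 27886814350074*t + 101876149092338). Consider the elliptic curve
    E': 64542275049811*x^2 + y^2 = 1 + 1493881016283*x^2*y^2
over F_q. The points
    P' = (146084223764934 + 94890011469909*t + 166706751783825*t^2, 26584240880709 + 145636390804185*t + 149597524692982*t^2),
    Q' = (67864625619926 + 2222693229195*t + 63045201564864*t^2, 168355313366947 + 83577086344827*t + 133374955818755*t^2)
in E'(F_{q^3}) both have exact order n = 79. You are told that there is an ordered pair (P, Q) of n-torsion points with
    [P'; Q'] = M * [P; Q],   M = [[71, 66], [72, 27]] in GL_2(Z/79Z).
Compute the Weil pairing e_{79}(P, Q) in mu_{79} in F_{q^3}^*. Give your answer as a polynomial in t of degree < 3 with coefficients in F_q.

Since e_{79}(P,P)=e_{79}(Q,Q)=1 and e_{79}(Q,P)=e_{79}(P,Q)^{-1}, expanding e_{79}(71*P + 66*Q,72*P + 27*Q) leaves e(P,Q)^det(M).
So e_{79}(P,Q) = e_{79}(P',Q')^{44}, since 9*44 = 1 mod 79.
Edwards->Montgomery: u=(1+y)/(1-y), v=u/x -> 182560962548805v^2=u^3+72727371228782u^2+u; then x_W=15762098508382u+133448106556407: y^2=x^3+42873685020159*x+120175919251335.
Run Miller on y^2=x^3+42873685020159*x+120175919251335 over F_{183663120818087}: ladder 1001111 (7 bits); e = f_P(D_Q)/f_Q(D_P).
The quotient is 177356694960324 + 101663302448751*t + 696375241232*t^2.
Hence e(P,Q) = 26947674842298 + 168774241550746*t + 95168957032643*t^2 in F_{183663120818087^3}^*.

26947674842298 + 168774241550746*t + 95168957032643*t^2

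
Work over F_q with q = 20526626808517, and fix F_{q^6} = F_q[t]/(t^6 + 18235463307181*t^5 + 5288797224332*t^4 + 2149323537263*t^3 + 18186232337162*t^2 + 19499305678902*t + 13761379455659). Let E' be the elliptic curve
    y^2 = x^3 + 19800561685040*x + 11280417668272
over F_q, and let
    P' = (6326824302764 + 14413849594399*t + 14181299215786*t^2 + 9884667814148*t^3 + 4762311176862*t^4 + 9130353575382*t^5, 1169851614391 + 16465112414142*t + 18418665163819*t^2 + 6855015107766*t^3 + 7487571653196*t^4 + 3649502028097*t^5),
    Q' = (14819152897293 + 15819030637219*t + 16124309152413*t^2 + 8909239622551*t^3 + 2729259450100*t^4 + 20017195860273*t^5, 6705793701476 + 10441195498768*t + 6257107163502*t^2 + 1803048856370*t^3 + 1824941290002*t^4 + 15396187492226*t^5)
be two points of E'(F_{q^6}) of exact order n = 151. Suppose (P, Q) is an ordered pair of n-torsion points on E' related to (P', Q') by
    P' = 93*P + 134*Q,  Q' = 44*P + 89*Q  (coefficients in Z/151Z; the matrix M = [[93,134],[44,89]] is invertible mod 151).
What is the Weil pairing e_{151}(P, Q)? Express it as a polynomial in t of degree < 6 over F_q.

15129501485872 + 15759634472268*t + 18538633450966*t^2 + 10698232699203*t^3 + 9805928683485*t^4 + 17862378314348*t^5

Since e_{151}(P,P)=e_{151}(Q,Q)=1 and e_{151}(Q,P)=e_{151}(P,Q)^{-1}, expanding e_{151}(93*P + 134*Q,44*P + 89*Q) leaves e(P,Q)^det(M).
Inverting 116 mod 151: 69. Thus e_{151}(P,Q) = e(P',Q')^{69}.
8-bit Miller (10010111) on E'/F_{20526626808517} with a'=19800561685040, b'=11280417668272: accumulate tangent/chord ratios at Q'+S and P'+S'.
Result: e(P',Q') = 18191487998135 + 1035987801442*t + 7801897704567*t^2 + 2269884659767*t^3 + 2820143686156*t^4 + 18738954154415*t^5.
e_{151}(P,Q) = (18191487998135 + 1035987801442*t + 7801897704567*t^2 + 2269884659767*t^3 + 2820143686156*t^4 + 18738954154415*t^5)^{69} = 15129501485872 + 15759634472268*t + 18538633450966*t^2 + 10698232699203*t^3 + 9805928683485*t^4 + 17862378314348*t^5.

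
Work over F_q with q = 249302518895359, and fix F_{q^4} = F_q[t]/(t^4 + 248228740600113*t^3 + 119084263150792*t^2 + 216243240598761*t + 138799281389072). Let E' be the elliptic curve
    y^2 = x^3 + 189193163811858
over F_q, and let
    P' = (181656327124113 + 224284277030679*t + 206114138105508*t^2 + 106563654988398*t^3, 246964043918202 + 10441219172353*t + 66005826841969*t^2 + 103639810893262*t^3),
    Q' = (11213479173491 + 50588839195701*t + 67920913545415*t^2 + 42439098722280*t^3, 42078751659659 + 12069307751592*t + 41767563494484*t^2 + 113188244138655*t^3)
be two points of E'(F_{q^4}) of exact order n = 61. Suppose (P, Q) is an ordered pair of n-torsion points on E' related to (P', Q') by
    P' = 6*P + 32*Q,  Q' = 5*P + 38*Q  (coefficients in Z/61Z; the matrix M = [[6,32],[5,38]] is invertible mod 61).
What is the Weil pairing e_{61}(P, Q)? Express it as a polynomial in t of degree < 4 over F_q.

Since e_{61}(P,P)=e_{61}(Q,Q)=1 and e_{61}(Q,P)=e_{61}(P,Q)^{-1}, expanding e_{61}(6*P + 32*Q,5*P + 38*Q) leaves e(P,Q)^det(M).
det M = 6*38 - 32*5 = 68 = 7 (mod 61); 7^{-1} = 35 (mod 61).
Miller loop for e_{61} over F_{249302518895359^4}: bits of 61 = 111101; 5 double steps + 4 add steps, l/v at each.
The quotient is 107573396702139 + 213773796993605*t + 210180106807914*t^2 + 60020619337539*t^3.
Finally e_{61}(P,Q) = 215813982774098 + 123871001364929*t + 211186899124629*t^2 + 213146837567913*t^3.

215813982774098 + 123871001364929*t + 211186899124629*t^2 + 213146837567913*t^3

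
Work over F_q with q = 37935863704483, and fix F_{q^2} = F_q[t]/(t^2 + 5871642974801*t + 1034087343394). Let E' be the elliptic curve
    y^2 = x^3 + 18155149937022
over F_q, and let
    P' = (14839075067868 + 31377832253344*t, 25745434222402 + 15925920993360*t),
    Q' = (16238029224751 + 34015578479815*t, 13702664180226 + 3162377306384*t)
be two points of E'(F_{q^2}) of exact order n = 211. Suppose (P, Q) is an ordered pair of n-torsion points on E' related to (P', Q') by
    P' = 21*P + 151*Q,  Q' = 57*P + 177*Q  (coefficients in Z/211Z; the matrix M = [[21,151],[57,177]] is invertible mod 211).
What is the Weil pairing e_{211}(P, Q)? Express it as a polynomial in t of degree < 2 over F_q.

The 211-Weil pairing on E[211] over F_{37935863704483} is alternating-bilinear: e_{211}(P',Q') = e_{211}(P,Q)^det(M).
Inverting 174 mod 211: 57. Thus e_{211}(P,Q) = e(P',Q')^{57}.
Double-and-add over 11010011: 8-1 doublings, 5-1 additions; each step l_{T,T}/v_{2T} or l_{T,P'}/v at Q'+S for random S.
f_P(D_Q)/f_Q(D_P) = 2085225914473 + 17177132487541*t.
Raise to 57: e(P,Q) = 424115310512 + 6144568294554*t in mu_{211}.

424115310512 + 6144568294554*t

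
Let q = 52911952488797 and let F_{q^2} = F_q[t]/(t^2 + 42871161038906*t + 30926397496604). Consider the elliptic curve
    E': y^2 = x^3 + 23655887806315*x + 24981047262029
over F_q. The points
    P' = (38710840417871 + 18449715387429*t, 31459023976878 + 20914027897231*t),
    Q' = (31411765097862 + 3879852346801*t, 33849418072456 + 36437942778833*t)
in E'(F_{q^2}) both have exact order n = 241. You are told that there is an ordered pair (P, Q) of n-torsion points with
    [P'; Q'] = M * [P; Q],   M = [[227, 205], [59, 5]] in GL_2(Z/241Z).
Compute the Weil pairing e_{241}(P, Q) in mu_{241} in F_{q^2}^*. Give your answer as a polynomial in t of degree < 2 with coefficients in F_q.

e_{241}(aP+bQ,cP+dQ) = e_{241}(P,Q)^(ad-bc); with (a,b,c,d)=(227,205,59,5) this gives the det-241 law.
So e_{241}(P,Q) = e_{241}(P',Q')^{44}, since 126*44 = 1 mod 241.
8-bit Miller (11110001) on E'/F_{52911952488797} with a'=23655887806315, b'=24981047262029: accumulate tangent/chord ratios at Q'+S and P'+S'.
The quotient is 49692675893385 + 22504574377070*t.
e_{241}(P,Q) = (49692675893385 + 22504574377070*t)^{44} = 15578203493921 + 1583633944185*t.

15578203493921 + 1583633944185*t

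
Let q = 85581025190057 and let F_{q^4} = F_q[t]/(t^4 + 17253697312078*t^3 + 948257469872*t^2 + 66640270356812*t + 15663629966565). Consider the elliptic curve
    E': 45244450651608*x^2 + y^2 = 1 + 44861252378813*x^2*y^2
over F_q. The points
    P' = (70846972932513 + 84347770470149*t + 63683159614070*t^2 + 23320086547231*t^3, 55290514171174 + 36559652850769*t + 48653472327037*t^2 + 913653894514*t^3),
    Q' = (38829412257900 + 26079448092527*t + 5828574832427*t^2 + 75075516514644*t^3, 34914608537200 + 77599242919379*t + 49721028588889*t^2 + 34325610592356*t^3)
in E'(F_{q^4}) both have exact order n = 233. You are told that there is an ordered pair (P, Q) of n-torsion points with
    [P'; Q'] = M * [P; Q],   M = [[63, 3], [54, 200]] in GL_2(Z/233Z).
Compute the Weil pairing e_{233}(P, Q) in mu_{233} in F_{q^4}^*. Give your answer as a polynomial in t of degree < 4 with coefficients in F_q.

The 233-Weil pairing on E[233] over F_{85581025190057} is alternating-bilinear: e_{233}(P',Q') = e_{233}(P,Q)^det(M).
63*200 - 3*54 = 12438; reduced mod 233: det = 89, inverse 144.
Edwards->Montgomery: u=(1+y)/(1-y), v=u/x -> 42210989254917v^2=u^3+19276580945350u^2+u; then x_W=21491055865713u+754112973394: y^2=x^3+12627120266208*x+13940308746572.
8-bit Miller (11101001) on E'/F_{85581025190057} with a'=12627120266208, b'=13940308746572: accumulate tangent/chord ratios at Q'+S and P'+S'.
So e_{233}(P',Q') = 21343281165256 + 56106784734241*t + 59942575712447*t^2 + 46465189147197*t^3.
Hence e(P,Q) = 60751558008567 + 20594600580531*t + 22277119034929*t^2 + 62153018613900*t^3 in F_{85581025190057^4}^*.

60751558008567 + 20594600580531*t + 22277119034929*t^2 + 62153018613900*t^3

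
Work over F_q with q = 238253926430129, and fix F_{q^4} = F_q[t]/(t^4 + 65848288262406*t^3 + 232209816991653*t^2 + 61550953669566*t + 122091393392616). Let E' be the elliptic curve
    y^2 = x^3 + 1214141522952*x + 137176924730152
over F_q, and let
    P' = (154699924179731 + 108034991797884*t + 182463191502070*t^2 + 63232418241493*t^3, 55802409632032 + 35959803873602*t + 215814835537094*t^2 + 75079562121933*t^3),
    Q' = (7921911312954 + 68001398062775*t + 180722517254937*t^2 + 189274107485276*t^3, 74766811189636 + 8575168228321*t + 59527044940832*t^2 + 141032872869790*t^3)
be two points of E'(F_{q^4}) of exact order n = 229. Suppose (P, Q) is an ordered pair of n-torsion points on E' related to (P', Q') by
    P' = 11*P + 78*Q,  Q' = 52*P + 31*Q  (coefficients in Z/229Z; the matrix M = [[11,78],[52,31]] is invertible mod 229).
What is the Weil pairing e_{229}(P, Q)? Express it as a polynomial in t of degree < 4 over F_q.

170694739489967 + 141200611787173*t + 171931034210985*t^2 + 172184649020400*t^3

e_{229} is bilinear + alternating on E[229], so e_{229}(11*P + 78*Q, 52*P + 31*Q) = e_{229}(P,Q)^(11*31-78*52).
Inverting 178 mod 229: 220. Thus e_{229}(P,Q) = e(P',Q')^{220}.
Double-and-add over 11100101: 8-1 doublings, 5-1 additions; each step l_{T,T}/v_{2T} or l_{T,P'}/v at Q'+S for random S.
f_P(D_Q)/f_Q(D_P) = 41787225889378 + 53403231134838*t + 79153995867309*t^2 + 80720000170765*t^3.
(41787225889378 + 53403231134838*t + 79153995867309*t^2 + 80720000170765*t^3)^{220} mod (238253926430129,f) = 170694739489967 + 141200611787173*t + 171931034210985*t^2 + 172184649020400*t^3.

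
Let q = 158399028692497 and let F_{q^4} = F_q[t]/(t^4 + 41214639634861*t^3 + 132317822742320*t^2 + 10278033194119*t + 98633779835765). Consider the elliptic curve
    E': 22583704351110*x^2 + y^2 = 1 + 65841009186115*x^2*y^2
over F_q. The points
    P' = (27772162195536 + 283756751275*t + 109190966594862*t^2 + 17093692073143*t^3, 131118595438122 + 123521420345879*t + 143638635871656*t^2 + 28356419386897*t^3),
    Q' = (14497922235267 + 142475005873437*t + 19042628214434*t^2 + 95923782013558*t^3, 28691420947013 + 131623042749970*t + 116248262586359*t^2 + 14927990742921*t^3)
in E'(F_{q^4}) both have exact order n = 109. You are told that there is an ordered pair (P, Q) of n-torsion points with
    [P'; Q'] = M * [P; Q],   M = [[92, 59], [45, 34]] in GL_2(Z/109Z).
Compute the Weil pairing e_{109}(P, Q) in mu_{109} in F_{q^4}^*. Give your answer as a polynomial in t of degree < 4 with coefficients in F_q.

149876207972686 + 68636893941261*t + 157810350569408*t^2 + 26166281557326*t^3

Alternating bilinearity on E[109] (values in mu_{109} in F_{158399028692497^4}) gives e(P',Q') = e(P,Q)^det(M).
Hence e(P,Q) = e(P',Q')^{56} where 56 = 37^{-1} mod 109.
Map (x,y)_Ed via u=(1+y)/(1-y), v=(1+y)/((1-y)x) to Montgomery A=13598782281771,B=144524965284033; then to (a',b')=(0,23089262797461).
n = 109 = (1101101)_2 (7 bits, wt 5); accumulate f_{109,P'}(Q'+S)/f_{109,P'}(S) along the 6-step ladder.
The quotient is 112907621385496 + 85955893802137*t + 15923331212905*t^2 + 60673069011441*t^3.
(112907621385496 + 85955893802137*t + 15923331212905*t^2 + 60673069011441*t^3)^{56} mod (158399028692497,f) = 149876207972686 + 68636893941261*t + 157810350569408*t^2 + 26166281557326*t^3.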